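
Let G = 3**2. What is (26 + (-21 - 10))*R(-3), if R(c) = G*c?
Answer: 135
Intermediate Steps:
G = 9
R(c) = 9*c
(26 + (-21 - 10))*R(-3) = (26 + (-21 - 10))*(9*(-3)) = (26 - 31)*(-27) = -5*(-27) = 135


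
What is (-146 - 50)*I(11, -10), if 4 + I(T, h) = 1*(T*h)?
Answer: 22344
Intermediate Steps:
I(T, h) = -4 + T*h (I(T, h) = -4 + 1*(T*h) = -4 + T*h)
(-146 - 50)*I(11, -10) = (-146 - 50)*(-4 + 11*(-10)) = -196*(-4 - 110) = -196*(-114) = 22344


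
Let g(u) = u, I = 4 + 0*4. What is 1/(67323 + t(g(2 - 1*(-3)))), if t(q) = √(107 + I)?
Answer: 22441/1510795406 - √111/4532386218 ≈ 1.4851e-5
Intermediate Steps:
I = 4 (I = 4 + 0 = 4)
t(q) = √111 (t(q) = √(107 + 4) = √111)
1/(67323 + t(g(2 - 1*(-3)))) = 1/(67323 + √111)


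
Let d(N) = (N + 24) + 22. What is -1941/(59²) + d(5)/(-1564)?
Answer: -189015/320252 ≈ -0.59021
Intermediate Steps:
d(N) = 46 + N (d(N) = (24 + N) + 22 = 46 + N)
-1941/(59²) + d(5)/(-1564) = -1941/(59²) + (46 + 5)/(-1564) = -1941/3481 + 51*(-1/1564) = -1941*1/3481 - 3/92 = -1941/3481 - 3/92 = -189015/320252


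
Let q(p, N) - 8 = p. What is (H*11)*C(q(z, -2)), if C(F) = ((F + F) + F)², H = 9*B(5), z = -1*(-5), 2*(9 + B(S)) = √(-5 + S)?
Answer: -1355211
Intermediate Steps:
B(S) = -9 + √(-5 + S)/2
z = 5
q(p, N) = 8 + p
H = -81 (H = 9*(-9 + √(-5 + 5)/2) = 9*(-9 + √0/2) = 9*(-9 + (½)*0) = 9*(-9 + 0) = 9*(-9) = -81)
C(F) = 9*F² (C(F) = (2*F + F)² = (3*F)² = 9*F²)
(H*11)*C(q(z, -2)) = (-81*11)*(9*(8 + 5)²) = -8019*13² = -8019*169 = -891*1521 = -1355211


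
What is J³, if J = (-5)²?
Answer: 15625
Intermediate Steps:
J = 25
J³ = 25³ = 15625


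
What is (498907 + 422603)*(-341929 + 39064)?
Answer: -279093126150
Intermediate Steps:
(498907 + 422603)*(-341929 + 39064) = 921510*(-302865) = -279093126150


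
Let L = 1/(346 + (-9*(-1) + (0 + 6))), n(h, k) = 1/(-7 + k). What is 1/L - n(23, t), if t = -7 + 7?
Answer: 2528/7 ≈ 361.14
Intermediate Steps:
t = 0
L = 1/361 (L = 1/(346 + (9 + 6)) = 1/(346 + 15) = 1/361 ≈ 0.0027701)
1/L - n(23, t) = 1/(1/361) - 1/(-7 + 0) = 361 - 1/(-7) = 361 - 1*(-1/7) = 361 + 1/7 = 2528/7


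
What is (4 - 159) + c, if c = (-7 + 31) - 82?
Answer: -213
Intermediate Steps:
c = -58 (c = 24 - 82 = -58)
(4 - 159) + c = (4 - 159) - 58 = -155 - 58 = -213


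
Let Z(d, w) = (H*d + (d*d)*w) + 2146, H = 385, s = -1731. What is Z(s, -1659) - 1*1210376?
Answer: -4972837564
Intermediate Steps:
Z(d, w) = 2146 + 385*d + w*d² (Z(d, w) = (385*d + (d*d)*w) + 2146 = (385*d + d²*w) + 2146 = (385*d + w*d²) + 2146 = 2146 + 385*d + w*d²)
Z(s, -1659) - 1*1210376 = (2146 + 385*(-1731) - 1659*(-1731)²) - 1*1210376 = (2146 - 666435 - 1659*2996361) - 1210376 = (2146 - 666435 - 4970962899) - 1210376 = -4971627188 - 1210376 = -4972837564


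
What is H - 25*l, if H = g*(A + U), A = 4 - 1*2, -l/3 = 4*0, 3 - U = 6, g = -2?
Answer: 2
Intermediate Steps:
U = -3 (U = 3 - 1*6 = 3 - 6 = -3)
l = 0 (l = -12*0 = -3*0 = 0)
A = 2 (A = 4 - 2 = 2)
H = 2 (H = -2*(2 - 3) = -2*(-1) = 2)
H - 25*l = 2 - 25*0 = 2 + 0 = 2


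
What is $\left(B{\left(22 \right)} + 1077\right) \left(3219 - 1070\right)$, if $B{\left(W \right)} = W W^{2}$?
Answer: $25197025$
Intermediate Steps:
$B{\left(W \right)} = W^{3}$
$\left(B{\left(22 \right)} + 1077\right) \left(3219 - 1070\right) = \left(22^{3} + 1077\right) \left(3219 - 1070\right) = \left(10648 + 1077\right) 2149 = 11725 \cdot 2149 = 25197025$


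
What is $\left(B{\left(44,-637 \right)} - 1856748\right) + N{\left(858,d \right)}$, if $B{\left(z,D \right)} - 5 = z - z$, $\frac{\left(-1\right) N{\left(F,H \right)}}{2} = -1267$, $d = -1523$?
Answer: $-1854209$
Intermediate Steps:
$N{\left(F,H \right)} = 2534$ ($N{\left(F,H \right)} = \left(-2\right) \left(-1267\right) = 2534$)
$B{\left(z,D \right)} = 5$ ($B{\left(z,D \right)} = 5 + \left(z - z\right) = 5 + 0 = 5$)
$\left(B{\left(44,-637 \right)} - 1856748\right) + N{\left(858,d \right)} = \left(5 - 1856748\right) + 2534 = -1856743 + 2534 = -1854209$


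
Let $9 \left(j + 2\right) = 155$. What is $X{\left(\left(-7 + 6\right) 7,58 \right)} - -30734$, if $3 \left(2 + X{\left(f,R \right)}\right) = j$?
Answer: $\frac{829901}{27} \approx 30737.0$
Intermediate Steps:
$j = \frac{137}{9}$ ($j = -2 + \frac{1}{9} \cdot 155 = -2 + \frac{155}{9} = \frac{137}{9} \approx 15.222$)
$X{\left(f,R \right)} = \frac{83}{27}$ ($X{\left(f,R \right)} = -2 + \frac{1}{3} \cdot \frac{137}{9} = -2 + \frac{137}{27} = \frac{83}{27}$)
$X{\left(\left(-7 + 6\right) 7,58 \right)} - -30734 = \frac{83}{27} - -30734 = \frac{83}{27} + 30734 = \frac{829901}{27}$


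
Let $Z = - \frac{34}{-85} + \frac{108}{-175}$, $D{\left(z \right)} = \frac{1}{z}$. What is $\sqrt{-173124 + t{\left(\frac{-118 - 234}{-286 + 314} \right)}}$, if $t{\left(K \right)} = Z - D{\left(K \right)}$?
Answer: $\frac{i \sqrt{410581204726}}{1540} \approx 416.08 i$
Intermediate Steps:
$Z = - \frac{38}{175}$ ($Z = \left(-34\right) \left(- \frac{1}{85}\right) + 108 \left(- \frac{1}{175}\right) = \frac{2}{5} - \frac{108}{175} = - \frac{38}{175} \approx -0.21714$)
$t{\left(K \right)} = - \frac{38}{175} - \frac{1}{K}$
$\sqrt{-173124 + t{\left(\frac{-118 - 234}{-286 + 314} \right)}} = \sqrt{-173124 - \left(\frac{38}{175} + \frac{1}{\left(-118 - 234\right) \frac{1}{-286 + 314}}\right)} = \sqrt{-173124 - \left(\frac{38}{175} + \frac{1}{\left(-352\right) \frac{1}{28}}\right)} = \sqrt{-173124 - \frac{2119}{15400}} = \sqrt{- \frac{2666111719}{15400}} = \frac{i \sqrt{410581204726}}{1540}$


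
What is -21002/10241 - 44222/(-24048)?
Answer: -26089297/123137784 ≈ -0.21187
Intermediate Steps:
-21002/10241 - 44222/(-24048) = -21002*1/10241 - 44222*(-1/24048) = -21002/10241 + 22111/12024 = -26089297/123137784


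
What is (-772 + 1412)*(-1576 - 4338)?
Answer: -3784960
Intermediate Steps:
(-772 + 1412)*(-1576 - 4338) = 640*(-5914) = -3784960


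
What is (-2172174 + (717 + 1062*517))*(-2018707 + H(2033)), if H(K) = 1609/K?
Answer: 6658390133061966/2033 ≈ 3.2752e+12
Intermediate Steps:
(-2172174 + (717 + 1062*517))*(-2018707 + H(2033)) = (-2172174 + (717 + 1062*517))*(-2018707 + 1609/2033) = (-2172174 + (717 + 549054))*(-2018707 + 1609*(1/2033)) = (-2172174 + 549771)*(-2018707 + 1609/2033) = -1622403*(-4104029722/2033) = 6658390133061966/2033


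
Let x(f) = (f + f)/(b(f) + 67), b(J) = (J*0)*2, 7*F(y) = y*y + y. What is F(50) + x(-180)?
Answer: 168330/469 ≈ 358.91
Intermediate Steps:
F(y) = y/7 + y²/7 (F(y) = (y*y + y)/7 = (y² + y)/7 = (y + y²)/7 = y/7 + y²/7)
b(J) = 0 (b(J) = 0*2 = 0)
x(f) = 2*f/67 (x(f) = (f + f)/(0 + 67) = (2*f)/67 = (2*f)*(1/67) = 2*f/67)
F(50) + x(-180) = (⅐)*50*(1 + 50) + (2/67)*(-180) = (⅐)*50*51 - 360/67 = 2550/7 - 360/67 = 168330/469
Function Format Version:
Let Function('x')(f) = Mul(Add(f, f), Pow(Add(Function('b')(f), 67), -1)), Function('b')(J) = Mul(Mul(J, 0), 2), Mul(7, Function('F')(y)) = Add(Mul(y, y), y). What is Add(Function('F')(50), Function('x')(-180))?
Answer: Rational(168330, 469) ≈ 358.91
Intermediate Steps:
Function('F')(y) = Add(Mul(Rational(1, 7), y), Mul(Rational(1, 7), Pow(y, 2))) (Function('F')(y) = Mul(Rational(1, 7), Add(Mul(y, y), y)) = Mul(Rational(1, 7), Add(Pow(y, 2), y)) = Mul(Rational(1, 7), Add(y, Pow(y, 2))) = Add(Mul(Rational(1, 7), y), Mul(Rational(1, 7), Pow(y, 2))))
Function('b')(J) = 0 (Function('b')(J) = Mul(0, 2) = 0)
Function('x')(f) = Mul(Rational(2, 67), f) (Function('x')(f) = Mul(Add(f, f), Pow(Add(0, 67), -1)) = Mul(Mul(2, f), Pow(67, -1)) = Mul(Mul(2, f), Rational(1, 67)) = Mul(Rational(2, 67), f))
Add(Function('F')(50), Function('x')(-180)) = Add(Mul(Rational(1, 7), 50, Add(1, 50)), Mul(Rational(2, 67), -180)) = Add(Mul(Rational(1, 7), 50, 51), Rational(-360, 67)) = Add(Rational(2550, 7), Rational(-360, 67)) = Rational(168330, 469)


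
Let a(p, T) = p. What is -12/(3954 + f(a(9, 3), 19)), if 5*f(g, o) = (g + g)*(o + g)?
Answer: -10/3379 ≈ -0.0029595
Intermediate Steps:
f(g, o) = 2*g*(g + o)/5 (f(g, o) = ((g + g)*(o + g))/5 = ((2*g)*(g + o))/5 = (2*g*(g + o))/5 = 2*g*(g + o)/5)
-12/(3954 + f(a(9, 3), 19)) = -12/(3954 + (2/5)*9*(9 + 19)) = -12/(3954 + (2/5)*9*28) = -12/(3954 + 504/5) = -12/20274/5 = -12*5/20274 = -10/3379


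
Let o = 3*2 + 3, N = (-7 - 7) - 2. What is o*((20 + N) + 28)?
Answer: 288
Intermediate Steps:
N = -16 (N = -14 - 2 = -16)
o = 9 (o = 6 + 3 = 9)
o*((20 + N) + 28) = 9*((20 - 16) + 28) = 9*(4 + 28) = 9*32 = 288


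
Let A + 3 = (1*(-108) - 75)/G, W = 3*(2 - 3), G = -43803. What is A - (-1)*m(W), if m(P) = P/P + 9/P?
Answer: -72944/14601 ≈ -4.9958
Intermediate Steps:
W = -3 (W = 3*(-1) = -3)
m(P) = 1 + 9/P
A = -43742/14601 (A = -3 + (1*(-108) - 75)/(-43803) = -3 + (-108 - 75)*(-1/43803) = -3 - 183*(-1/43803) = -3 + 61/14601 = -43742/14601 ≈ -2.9958)
A - (-1)*m(W) = -43742/14601 - (-1)*(9 - 3)/(-3) = -43742/14601 - (-1)*(-⅓*6) = -43742/14601 - (-1)*(-2) = -43742/14601 - 1*2 = -43742/14601 - 2 = -72944/14601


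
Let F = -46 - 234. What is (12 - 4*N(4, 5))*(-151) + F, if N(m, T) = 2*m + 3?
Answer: 4552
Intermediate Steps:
F = -280
N(m, T) = 3 + 2*m
(12 - 4*N(4, 5))*(-151) + F = (12 - 4*(3 + 2*4))*(-151) - 280 = (12 - 4*(3 + 8))*(-151) - 280 = (12 - 4*11)*(-151) - 280 = (12 - 44)*(-151) - 280 = -32*(-151) - 280 = 4832 - 280 = 4552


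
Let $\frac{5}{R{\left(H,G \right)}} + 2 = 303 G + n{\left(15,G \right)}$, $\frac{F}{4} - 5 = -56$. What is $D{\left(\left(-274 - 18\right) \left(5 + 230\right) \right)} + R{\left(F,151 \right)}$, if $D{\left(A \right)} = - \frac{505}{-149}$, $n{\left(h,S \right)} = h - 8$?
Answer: $\frac{23108535}{6817942} \approx 3.3894$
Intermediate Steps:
$n{\left(h,S \right)} = -8 + h$
$F = -204$ ($F = 20 + 4 \left(-56\right) = 20 - 224 = -204$)
$R{\left(H,G \right)} = \frac{5}{5 + 303 G}$ ($R{\left(H,G \right)} = \frac{5}{-2 + \left(303 G + \left(-8 + 15\right)\right)} = \frac{5}{-2 + \left(303 G + 7\right)} = \frac{5}{-2 + \left(7 + 303 G\right)} = \frac{5}{5 + 303 G}$)
$D{\left(A \right)} = \frac{505}{149}$ ($D{\left(A \right)} = \left(-505\right) \left(- \frac{1}{149}\right) = \frac{505}{149}$)
$D{\left(\left(-274 - 18\right) \left(5 + 230\right) \right)} + R{\left(F,151 \right)} = \frac{505}{149} + \frac{5}{5 + 303 \cdot 151} = \frac{505}{149} + \frac{5}{5 + 45753} = \frac{505}{149} + \frac{5}{45758} = \frac{23108535}{6817942}$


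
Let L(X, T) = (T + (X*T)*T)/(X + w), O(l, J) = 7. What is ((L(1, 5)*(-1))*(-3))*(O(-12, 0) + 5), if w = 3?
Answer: 270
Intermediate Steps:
L(X, T) = (T + X*T²)/(3 + X) (L(X, T) = (T + (X*T)*T)/(X + 3) = (T + (T*X)*T)/(3 + X) = (T + X*T²)/(3 + X))
((L(1, 5)*(-1))*(-3))*(O(-12, 0) + 5) = (((5*(1 + 5*1)/(3 + 1))*(-1))*(-3))*(7 + 5) = (((5*(1 + 5)/4)*(-1))*(-3))*12 = (((5*(¼)*6)*(-1))*(-3))*12 = (((15/2)*(-1))*(-3))*12 = -15/2*(-3)*12 = (45/2)*12 = 270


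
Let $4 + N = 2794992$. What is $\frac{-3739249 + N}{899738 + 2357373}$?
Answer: $- \frac{944261}{3257111} \approx -0.28991$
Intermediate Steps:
$N = 2794988$ ($N = -4 + 2794992 = 2794988$)
$\frac{-3739249 + N}{899738 + 2357373} = \frac{-3739249 + 2794988}{899738 + 2357373} = - \frac{944261}{3257111}$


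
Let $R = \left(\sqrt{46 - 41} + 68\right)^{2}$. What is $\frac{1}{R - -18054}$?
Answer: $\frac{22683}{514426009} - \frac{136 \sqrt{5}}{514426009} \approx 4.3503 \cdot 10^{-5}$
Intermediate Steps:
$R = \left(68 + \sqrt{5}\right)^{2}$ ($R = \left(\sqrt{5} + 68\right)^{2} = \left(68 + \sqrt{5}\right)^{2} \approx 4933.1$)
$\frac{1}{R - -18054} = \frac{1}{\left(68 + \sqrt{5}\right)^{2} - -18054} = \frac{1}{\left(68 + \sqrt{5}\right)^{2} + 18054} = \frac{1}{18054 + \left(68 + \sqrt{5}\right)^{2}}$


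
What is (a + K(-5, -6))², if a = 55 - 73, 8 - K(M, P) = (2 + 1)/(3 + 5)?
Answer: 6889/64 ≈ 107.64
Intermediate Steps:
K(M, P) = 61/8 (K(M, P) = 8 - (2 + 1)/(3 + 5) = 8 - 3/8 = 61/8)
a = -18
(a + K(-5, -6))² = (-18 + 61/8)² = (-83/8)² = 6889/64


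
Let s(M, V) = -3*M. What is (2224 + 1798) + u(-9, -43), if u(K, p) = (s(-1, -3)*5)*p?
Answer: 3377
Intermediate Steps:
u(K, p) = 15*p (u(K, p) = (-3*(-1)*5)*p = (3*5)*p = 15*p)
(2224 + 1798) + u(-9, -43) = (2224 + 1798) + 15*(-43) = 4022 - 645 = 3377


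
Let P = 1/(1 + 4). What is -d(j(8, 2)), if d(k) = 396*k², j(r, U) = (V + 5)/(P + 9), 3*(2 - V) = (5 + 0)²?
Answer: -4400/529 ≈ -8.3176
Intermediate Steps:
P = ⅕ (P = 1/5 = ⅕ ≈ 0.20000)
V = -19/3 (V = 2 - (5 + 0)²/3 = 2 - ⅓*5² = 2 - ⅓*25 = 2 - 25/3 = -19/3 ≈ -6.3333)
j(r, U) = -10/69 (j(r, U) = (-19/3 + 5)/(⅕ + 9) = -4/(3*46/5) = -4/3*5/46 = -10/69)
-d(j(8, 2)) = -396*(-10/69)² = -396*100/4761 = -1*4400/529 = -4400/529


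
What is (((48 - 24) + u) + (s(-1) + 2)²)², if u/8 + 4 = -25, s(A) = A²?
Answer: 39601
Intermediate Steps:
u = -232 (u = -32 + 8*(-25) = -32 - 200 = -232)
(((48 - 24) + u) + (s(-1) + 2)²)² = (((48 - 24) - 232) + ((-1)² + 2)²)² = ((24 - 232) + (1 + 2)²)² = (-208 + 3²)² = (-208 + 9)² = (-199)² = 39601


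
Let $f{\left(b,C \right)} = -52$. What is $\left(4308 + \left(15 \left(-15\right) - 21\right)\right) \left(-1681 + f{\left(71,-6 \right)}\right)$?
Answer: $-7039446$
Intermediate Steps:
$\left(4308 + \left(15 \left(-15\right) - 21\right)\right) \left(-1681 + f{\left(71,-6 \right)}\right) = \left(4308 + \left(15 \left(-15\right) - 21\right)\right) \left(-1681 - 52\right) = \left(4308 - 246\right) \left(-1733\right) = 4062 \left(-1733\right) = -7039446$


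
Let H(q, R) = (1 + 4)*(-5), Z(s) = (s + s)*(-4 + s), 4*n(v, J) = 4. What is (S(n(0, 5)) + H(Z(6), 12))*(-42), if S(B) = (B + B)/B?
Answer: 966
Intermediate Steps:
n(v, J) = 1 (n(v, J) = (¼)*4 = 1)
Z(s) = 2*s*(-4 + s) (Z(s) = (2*s)*(-4 + s) = 2*s*(-4 + s))
S(B) = 2 (S(B) = (2*B)/B = 2)
H(q, R) = -25 (H(q, R) = 5*(-5) = -25)
(S(n(0, 5)) + H(Z(6), 12))*(-42) = (2 - 25)*(-42) = -23*(-42) = 966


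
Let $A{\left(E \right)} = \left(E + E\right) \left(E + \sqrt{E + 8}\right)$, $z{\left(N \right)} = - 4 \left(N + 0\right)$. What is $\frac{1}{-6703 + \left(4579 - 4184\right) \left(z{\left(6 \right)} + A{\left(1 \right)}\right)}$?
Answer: $- \frac{1}{13023} \approx -7.6787 \cdot 10^{-5}$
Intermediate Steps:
$z{\left(N \right)} = - 4 N$
$A{\left(E \right)} = 2 E \left(E + \sqrt{8 + E}\right)$
$\frac{1}{-6703 + \left(4579 - 4184\right) \left(z{\left(6 \right)} + A{\left(1 \right)}\right)} = \frac{1}{-6703 + \left(4579 - 4184\right) \left(\left(-4\right) 6 + 2 \cdot 1 \left(1 + \sqrt{8 + 1}\right)\right)} = \frac{1}{-6703 + 395 \left(-24 + 2 \cdot 1 \left(1 + \sqrt{9}\right)\right)} = \frac{1}{-6703 + 395 \left(-24 + 2 \cdot 1 \left(1 + 3\right)\right)} = \frac{1}{-6703 + 395 \left(-24 + 2 \cdot 1 \cdot 4\right)} = \frac{1}{-6703 + 395 \left(-24 + 8\right)} = \frac{1}{-6703 + 395 \left(-16\right)} = \frac{1}{-6703 - 6320} = \frac{1}{-13023} = - \frac{1}{13023}$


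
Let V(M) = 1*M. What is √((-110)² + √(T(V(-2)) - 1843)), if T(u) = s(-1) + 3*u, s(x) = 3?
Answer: √(12100 + I*√1846) ≈ 110.0 + 0.1953*I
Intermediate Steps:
V(M) = M
T(u) = 3 + 3*u
√((-110)² + √(T(V(-2)) - 1843)) = √((-110)² + √((3 + 3*(-2)) - 1843)) = √(12100 + √((3 - 6) - 1843)) = √(12100 + √(-3 - 1843)) = √(12100 + √(-1846)) = √(12100 + I*√1846)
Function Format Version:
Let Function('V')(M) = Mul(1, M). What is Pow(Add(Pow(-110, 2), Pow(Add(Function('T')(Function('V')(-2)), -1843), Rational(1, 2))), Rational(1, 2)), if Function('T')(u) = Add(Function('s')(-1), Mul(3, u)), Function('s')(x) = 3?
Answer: Pow(Add(12100, Mul(I, Pow(1846, Rational(1, 2)))), Rational(1, 2)) ≈ Add(110.00, Mul(0.1953, I))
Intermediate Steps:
Function('V')(M) = M
Function('T')(u) = Add(3, Mul(3, u))
Pow(Add(Pow(-110, 2), Pow(Add(Function('T')(Function('V')(-2)), -1843), Rational(1, 2))), Rational(1, 2)) = Pow(Add(Pow(-110, 2), Pow(Add(Add(3, Mul(3, -2)), -1843), Rational(1, 2))), Rational(1, 2)) = Pow(Add(12100, Pow(Add(Add(3, -6), -1843), Rational(1, 2))), Rational(1, 2)) = Pow(Add(12100, Pow(Add(-3, -1843), Rational(1, 2))), Rational(1, 2)) = Pow(Add(12100, Pow(-1846, Rational(1, 2))), Rational(1, 2)) = Pow(Add(12100, Mul(I, Pow(1846, Rational(1, 2)))), Rational(1, 2))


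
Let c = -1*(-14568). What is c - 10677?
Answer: 3891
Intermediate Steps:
c = 14568
c - 10677 = 14568 - 10677 = 3891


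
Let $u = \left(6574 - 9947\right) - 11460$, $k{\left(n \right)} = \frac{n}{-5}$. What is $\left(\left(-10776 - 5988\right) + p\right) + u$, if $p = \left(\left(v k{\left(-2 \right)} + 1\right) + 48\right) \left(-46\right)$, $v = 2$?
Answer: $- \frac{169439}{5} \approx -33888.0$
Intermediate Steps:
$k{\left(n \right)} = - \frac{n}{5}$ ($k{\left(n \right)} = n \left(- \frac{1}{5}\right) = - \frac{n}{5}$)
$u = -14833$ ($u = -3373 - 11460 = -14833$)
$p = - \frac{11454}{5}$ ($p = \left(\left(2 \left(\left(- \frac{1}{5}\right) \left(-2\right)\right) + 1\right) + 48\right) \left(-46\right) = \left(\left(2 \cdot \frac{2}{5} + 1\right) + 48\right) \left(-46\right) = \left(\left(\frac{4}{5} + 1\right) + 48\right) \left(-46\right) = \left(\frac{9}{5} + 48\right) \left(-46\right) = \frac{249}{5} \left(-46\right) = - \frac{11454}{5} \approx -2290.8$)
$\left(\left(-10776 - 5988\right) + p\right) + u = \left(\left(-10776 - 5988\right) - \frac{11454}{5}\right) - 14833 = \left(-16764 - \frac{11454}{5}\right) - 14833 = - \frac{95274}{5} - 14833 = - \frac{169439}{5}$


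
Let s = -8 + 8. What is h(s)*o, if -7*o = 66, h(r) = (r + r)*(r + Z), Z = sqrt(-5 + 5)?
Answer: 0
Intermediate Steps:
s = 0
Z = 0 (Z = sqrt(0) = 0)
h(r) = 2*r**2 (h(r) = (r + r)*(r + 0) = (2*r)*r = 2*r**2)
o = -66/7 (o = -1/7*66 = -66/7 ≈ -9.4286)
h(s)*o = (2*0**2)*(-66/7) = (2*0)*(-66/7) = 0*(-66/7) = 0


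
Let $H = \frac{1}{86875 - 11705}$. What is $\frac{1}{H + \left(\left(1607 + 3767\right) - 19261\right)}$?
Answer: $- \frac{75170}{1043885789} \approx -7.201 \cdot 10^{-5}$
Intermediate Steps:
$H = \frac{1}{75170} \approx 1.3303 \cdot 10^{-5}$
$\frac{1}{H + \left(\left(1607 + 3767\right) - 19261\right)} = \frac{1}{\frac{1}{75170} + \left(\left(1607 + 3767\right) - 19261\right)} = \frac{1}{\frac{1}{75170} + \left(5374 - 19261\right)} = \frac{1}{\frac{1}{75170} - 13887} = \frac{1}{- \frac{1043885789}{75170}} = - \frac{75170}{1043885789}$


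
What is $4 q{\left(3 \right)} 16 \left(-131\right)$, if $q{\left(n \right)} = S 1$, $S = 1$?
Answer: $-8384$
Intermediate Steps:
$q{\left(n \right)} = 1$ ($q{\left(n \right)} = 1 \cdot 1 = 1$)
$4 q{\left(3 \right)} 16 \left(-131\right) = 4 \cdot 1 \cdot 16 \left(-131\right) = 4 \cdot 16 \left(-131\right) = 64 \left(-131\right) = -8384$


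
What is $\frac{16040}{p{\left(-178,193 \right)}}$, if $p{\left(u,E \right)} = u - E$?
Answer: $- \frac{16040}{371} \approx -43.234$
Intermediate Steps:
$\frac{16040}{p{\left(-178,193 \right)}} = \frac{16040}{-178 - 193} = \frac{16040}{-371} = 16040 \left(- \frac{1}{371}\right) = - \frac{16040}{371}$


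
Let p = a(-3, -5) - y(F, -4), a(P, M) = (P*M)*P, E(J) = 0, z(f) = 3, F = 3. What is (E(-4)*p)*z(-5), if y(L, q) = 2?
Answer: 0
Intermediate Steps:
a(P, M) = M*P² (a(P, M) = (M*P)*P = M*P²)
p = -47 (p = -5*(-3)² - 1*2 = -5*9 - 2 = -45 - 2 = -47)
(E(-4)*p)*z(-5) = (0*(-47))*3 = 0*3 = 0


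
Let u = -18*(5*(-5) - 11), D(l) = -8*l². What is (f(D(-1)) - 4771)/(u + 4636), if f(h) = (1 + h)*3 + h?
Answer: -1200/1321 ≈ -0.90840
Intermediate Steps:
f(h) = 3 + 4*h (f(h) = (3 + 3*h) + h = 3 + 4*h)
u = 648 (u = -18*(-25 - 11) = -18*(-36) = 648)
(f(D(-1)) - 4771)/(u + 4636) = ((3 + 4*(-8*(-1)²)) - 4771)/(648 + 4636) = ((3 + 4*(-8*1)) - 4771)/5284 = ((3 + 4*(-8)) - 4771)*(1/5284) = ((3 - 32) - 4771)*(1/5284) = (-29 - 4771)*(1/5284) = -4800*1/5284 = -1200/1321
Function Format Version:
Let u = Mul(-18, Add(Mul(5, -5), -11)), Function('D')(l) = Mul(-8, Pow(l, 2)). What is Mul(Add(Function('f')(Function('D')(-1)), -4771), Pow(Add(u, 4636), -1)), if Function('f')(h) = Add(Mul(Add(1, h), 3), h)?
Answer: Rational(-1200, 1321) ≈ -0.90840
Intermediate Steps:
Function('f')(h) = Add(3, Mul(4, h)) (Function('f')(h) = Add(Add(3, Mul(3, h)), h) = Add(3, Mul(4, h)))
u = 648 (u = Mul(-18, Add(-25, -11)) = Mul(-18, -36) = 648)
Mul(Add(Function('f')(Function('D')(-1)), -4771), Pow(Add(u, 4636), -1)) = Mul(Add(Add(3, Mul(4, Mul(-8, Pow(-1, 2)))), -4771), Pow(Add(648, 4636), -1)) = Mul(Add(Add(3, Mul(4, Mul(-8, 1))), -4771), Pow(5284, -1)) = Mul(Add(Add(3, Mul(4, -8)), -4771), Rational(1, 5284)) = Mul(Add(Add(3, -32), -4771), Rational(1, 5284)) = Mul(Add(-29, -4771), Rational(1, 5284)) = Mul(-4800, Rational(1, 5284)) = Rational(-1200, 1321)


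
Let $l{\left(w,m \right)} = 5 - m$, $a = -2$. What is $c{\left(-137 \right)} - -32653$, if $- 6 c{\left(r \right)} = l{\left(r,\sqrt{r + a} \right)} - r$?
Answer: $\frac{97888}{3} + \frac{i \sqrt{139}}{6} \approx 32629.0 + 1.965 i$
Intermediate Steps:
$c{\left(r \right)} = - \frac{5}{6} + \frac{r}{6} + \frac{\sqrt{-2 + r}}{6}$ ($c{\left(r \right)} = - \frac{\left(5 - \sqrt{r - 2}\right) - r}{6} = - \frac{\left(5 - \sqrt{-2 + r}\right) - r}{6} = - \frac{5 - r - \sqrt{-2 + r}}{6} = - \frac{5}{6} + \frac{r}{6} + \frac{\sqrt{-2 + r}}{6}$)
$c{\left(-137 \right)} - -32653 = \left(- \frac{5}{6} + \frac{1}{6} \left(-137\right) + \frac{\sqrt{-2 - 137}}{6}\right) - -32653 = \left(- \frac{5}{6} - \frac{137}{6} + \frac{\sqrt{-139}}{6}\right) + 32653 = \left(- \frac{5}{6} - \frac{137}{6} + \frac{i \sqrt{139}}{6}\right) + 32653 = \left(- \frac{71}{3} + \frac{i \sqrt{139}}{6}\right) + 32653 = \frac{97888}{3} + \frac{i \sqrt{139}}{6}$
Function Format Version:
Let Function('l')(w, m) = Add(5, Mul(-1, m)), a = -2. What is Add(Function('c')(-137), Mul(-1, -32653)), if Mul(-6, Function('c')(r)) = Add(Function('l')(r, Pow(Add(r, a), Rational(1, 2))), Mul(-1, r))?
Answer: Add(Rational(97888, 3), Mul(Rational(1, 6), I, Pow(139, Rational(1, 2)))) ≈ Add(32629., Mul(1.9650, I))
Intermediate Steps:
Function('c')(r) = Add(Rational(-5, 6), Mul(Rational(1, 6), r), Mul(Rational(1, 6), Pow(Add(-2, r), Rational(1, 2)))) (Function('c')(r) = Mul(Rational(-1, 6), Add(Add(5, Mul(-1, Pow(Add(r, -2), Rational(1, 2)))), Mul(-1, r))) = Mul(Rational(-1, 6), Add(Add(5, Mul(-1, Pow(Add(-2, r), Rational(1, 2)))), Mul(-1, r))) = Mul(Rational(-1, 6), Add(5, Mul(-1, r), Mul(-1, Pow(Add(-2, r), Rational(1, 2))))) = Add(Rational(-5, 6), Mul(Rational(1, 6), r), Mul(Rational(1, 6), Pow(Add(-2, r), Rational(1, 2)))))
Add(Function('c')(-137), Mul(-1, -32653)) = Add(Add(Rational(-5, 6), Mul(Rational(1, 6), -137), Mul(Rational(1, 6), Pow(Add(-2, -137), Rational(1, 2)))), Mul(-1, -32653)) = Add(Add(Rational(-5, 6), Rational(-137, 6), Mul(Rational(1, 6), Pow(-139, Rational(1, 2)))), 32653) = Add(Add(Rational(-5, 6), Rational(-137, 6), Mul(Rational(1, 6), Mul(I, Pow(139, Rational(1, 2))))), 32653) = Add(Add(Rational(-5, 6), Rational(-137, 6), Mul(Rational(1, 6), I, Pow(139, Rational(1, 2)))), 32653) = Add(Add(Rational(-71, 3), Mul(Rational(1, 6), I, Pow(139, Rational(1, 2)))), 32653) = Add(Rational(97888, 3), Mul(Rational(1, 6), I, Pow(139, Rational(1, 2))))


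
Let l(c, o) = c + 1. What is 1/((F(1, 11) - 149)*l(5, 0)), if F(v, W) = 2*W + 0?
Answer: -1/762 ≈ -0.0013123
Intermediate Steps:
l(c, o) = 1 + c
F(v, W) = 2*W
1/((F(1, 11) - 149)*l(5, 0)) = 1/((2*11 - 149)*(1 + 5)) = 1/((22 - 149)*6) = 1/(-127*6) = 1/(-762) = -1/762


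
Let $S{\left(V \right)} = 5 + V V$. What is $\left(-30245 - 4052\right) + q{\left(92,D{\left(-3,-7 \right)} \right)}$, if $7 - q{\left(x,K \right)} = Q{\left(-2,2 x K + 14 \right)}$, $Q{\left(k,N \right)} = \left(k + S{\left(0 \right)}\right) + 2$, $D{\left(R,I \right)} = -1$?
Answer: $-34295$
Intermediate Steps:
$S{\left(V \right)} = 5 + V^{2}$
$Q{\left(k,N \right)} = 7 + k$ ($Q{\left(k,N \right)} = \left(k + \left(5 + 0^{2}\right)\right) + 2 = \left(k + \left(5 + 0\right)\right) + 2 = \left(k + 5\right) + 2 = \left(5 + k\right) + 2 = 7 + k$)
$q{\left(x,K \right)} = 2$ ($q{\left(x,K \right)} = 7 - \left(7 - 2\right) = 7 - 5 = 2$)
$\left(-30245 - 4052\right) + q{\left(92,D{\left(-3,-7 \right)} \right)} = \left(-30245 - 4052\right) + 2 = -34297 + 2 = -34295$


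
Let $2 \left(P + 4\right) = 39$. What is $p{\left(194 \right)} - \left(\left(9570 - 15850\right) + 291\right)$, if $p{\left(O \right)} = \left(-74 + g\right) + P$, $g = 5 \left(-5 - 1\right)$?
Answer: $\frac{11801}{2} \approx 5900.5$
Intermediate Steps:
$P = \frac{31}{2}$ ($P = -4 + \frac{1}{2} \cdot 39 = -4 + \frac{39}{2} = \frac{31}{2} \approx 15.5$)
$g = -30$ ($g = 5 \left(-6\right) = -30$)
$p{\left(O \right)} = - \frac{177}{2}$ ($p{\left(O \right)} = \left(-74 - 30\right) + \frac{31}{2} = -104 + \frac{31}{2} = - \frac{177}{2}$)
$p{\left(194 \right)} - \left(\left(9570 - 15850\right) + 291\right) = - \frac{177}{2} - \left(\left(9570 - 15850\right) + 291\right) = - \frac{177}{2} - \left(-6280 + 291\right) = - \frac{177}{2} - -5989 = - \frac{177}{2} + 5989 = \frac{11801}{2}$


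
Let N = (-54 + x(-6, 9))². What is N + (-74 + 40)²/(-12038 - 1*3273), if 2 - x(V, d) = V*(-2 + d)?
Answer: 1529944/15311 ≈ 99.924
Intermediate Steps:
x(V, d) = 2 - V*(-2 + d)
N = 100 (N = (-54 + (2 + 2*(-6) - 1*(-6)*9))² = (-54 + (2 - 12 + 54))² = (-54 + 44)² = (-10)² = 100)
N + (-74 + 40)²/(-12038 - 1*3273) = 100 + (-74 + 40)²/(-12038 - 1*3273) = 100 + (-34)²/(-12038 - 3273) = 100 + 1156/(-15311) = 100 + 1156*(-1/15311) = 100 - 1156/15311 = 1529944/15311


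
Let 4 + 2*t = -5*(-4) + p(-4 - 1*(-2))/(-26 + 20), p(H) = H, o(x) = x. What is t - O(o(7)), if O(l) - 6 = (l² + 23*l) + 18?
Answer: -1355/6 ≈ -225.83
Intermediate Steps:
O(l) = 24 + l² + 23*l (O(l) = 6 + ((l² + 23*l) + 18) = 6 + (18 + l² + 23*l) = 24 + l² + 23*l)
t = 49/6 (t = -2 + (-5*(-4) + (-4 - 1*(-2))/(-26 + 20))/2 = -2 + (20 + (-4 + 2)/(-6))/2 = -2 + (20 - 2*(-⅙))/2 = -2 + (20 + ⅓)/2 = -2 + (½)*(61/3) = -2 + 61/6 = 49/6 ≈ 8.1667)
t - O(o(7)) = 49/6 - (24 + 7² + 23*7) = 49/6 - (24 + 49 + 161) = 49/6 - 1*234 = 49/6 - 234 = -1355/6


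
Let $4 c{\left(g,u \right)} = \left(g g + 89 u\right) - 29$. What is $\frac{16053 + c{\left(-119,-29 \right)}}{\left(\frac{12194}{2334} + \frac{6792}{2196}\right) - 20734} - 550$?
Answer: $- \frac{3251271508081}{5901596668} \approx -550.91$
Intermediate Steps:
$c{\left(g,u \right)} = - \frac{29}{4} + \frac{g^{2}}{4} + \frac{89 u}{4}$ ($c{\left(g,u \right)} = \frac{\left(g g + 89 u\right) - 29}{4} = \frac{\left(g^{2} + 89 u\right) - 29}{4} = \frac{-29 + g^{2} + 89 u}{4} = - \frac{29}{4} + \frac{g^{2}}{4} + \frac{89 u}{4}$)
$\frac{16053 + c{\left(-119,-29 \right)}}{\left(\frac{12194}{2334} + \frac{6792}{2196}\right) - 20734} - 550 = \frac{16053 + \left(- \frac{29}{4} + \frac{\left(-119\right)^{2}}{4} + \frac{89}{4} \left(-29\right)\right)}{\left(\frac{12194}{2334} + \frac{6792}{2196}\right) - 20734} - 550 = \frac{16053 - - \frac{11551}{4}}{\left(12194 \cdot \frac{1}{2334} + 6792 \cdot \frac{1}{2196}\right) - 20734} - 550 = \frac{16053 - - \frac{11551}{4}}{\left(\frac{6097}{1167} + \frac{566}{183}\right) - 20734} - 550 = \frac{16053 + \frac{11551}{4}}{\frac{592091}{71187} - 20734} - 550 = \frac{75763}{4 \left(- \frac{1475399167}{71187}\right)} - 550 = \frac{75763}{4} \left(- \frac{71187}{1475399167}\right) - 550 = - \frac{5393340681}{5901596668} - 550 = - \frac{3251271508081}{5901596668}$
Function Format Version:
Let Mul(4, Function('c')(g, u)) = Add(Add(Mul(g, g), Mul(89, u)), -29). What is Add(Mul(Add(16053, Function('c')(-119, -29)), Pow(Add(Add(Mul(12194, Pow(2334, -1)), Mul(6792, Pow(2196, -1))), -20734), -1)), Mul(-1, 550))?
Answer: Rational(-3251271508081, 5901596668) ≈ -550.91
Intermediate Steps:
Function('c')(g, u) = Add(Rational(-29, 4), Mul(Rational(1, 4), Pow(g, 2)), Mul(Rational(89, 4), u)) (Function('c')(g, u) = Mul(Rational(1, 4), Add(Add(Mul(g, g), Mul(89, u)), -29)) = Mul(Rational(1, 4), Add(Add(Pow(g, 2), Mul(89, u)), -29)) = Mul(Rational(1, 4), Add(-29, Pow(g, 2), Mul(89, u))) = Add(Rational(-29, 4), Mul(Rational(1, 4), Pow(g, 2)), Mul(Rational(89, 4), u)))
Add(Mul(Add(16053, Function('c')(-119, -29)), Pow(Add(Add(Mul(12194, Pow(2334, -1)), Mul(6792, Pow(2196, -1))), -20734), -1)), Mul(-1, 550)) = Add(Mul(Add(16053, Add(Rational(-29, 4), Mul(Rational(1, 4), Pow(-119, 2)), Mul(Rational(89, 4), -29))), Pow(Add(Add(Mul(12194, Pow(2334, -1)), Mul(6792, Pow(2196, -1))), -20734), -1)), Mul(-1, 550)) = Add(Mul(Add(16053, Add(Rational(-29, 4), Mul(Rational(1, 4), 14161), Rational(-2581, 4))), Pow(Add(Add(Mul(12194, Rational(1, 2334)), Mul(6792, Rational(1, 2196))), -20734), -1)), -550) = Add(Mul(Add(16053, Add(Rational(-29, 4), Rational(14161, 4), Rational(-2581, 4))), Pow(Add(Add(Rational(6097, 1167), Rational(566, 183)), -20734), -1)), -550) = Add(Mul(Add(16053, Rational(11551, 4)), Pow(Add(Rational(592091, 71187), -20734), -1)), -550) = Add(Mul(Rational(75763, 4), Pow(Rational(-1475399167, 71187), -1)), -550) = Add(Mul(Rational(75763, 4), Rational(-71187, 1475399167)), -550) = Add(Rational(-5393340681, 5901596668), -550) = Rational(-3251271508081, 5901596668)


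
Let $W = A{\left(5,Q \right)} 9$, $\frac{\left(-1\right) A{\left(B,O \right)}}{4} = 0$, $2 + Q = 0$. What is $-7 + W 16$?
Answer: $-7$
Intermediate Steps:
$Q = -2$ ($Q = -2 + 0 = -2$)
$A{\left(B,O \right)} = 0$ ($A{\left(B,O \right)} = \left(-4\right) 0 = 0$)
$W = 0$ ($W = 0 \cdot 9 = 0$)
$-7 + W 16 = -7 + 0 \cdot 16 = -7 + 0 = -7$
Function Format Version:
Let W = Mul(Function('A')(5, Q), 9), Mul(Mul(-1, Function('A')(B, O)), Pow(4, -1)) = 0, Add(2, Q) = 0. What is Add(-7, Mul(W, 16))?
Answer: -7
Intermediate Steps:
Q = -2 (Q = Add(-2, 0) = -2)
Function('A')(B, O) = 0 (Function('A')(B, O) = Mul(-4, 0) = 0)
W = 0 (W = Mul(0, 9) = 0)
Add(-7, Mul(W, 16)) = Add(-7, Mul(0, 16)) = Add(-7, 0) = -7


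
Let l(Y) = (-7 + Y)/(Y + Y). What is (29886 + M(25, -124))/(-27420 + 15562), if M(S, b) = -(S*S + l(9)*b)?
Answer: -5377/2178 ≈ -2.4688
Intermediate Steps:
l(Y) = (-7 + Y)/(2*Y) (l(Y) = (-7 + Y)/((2*Y)) = (-7 + Y)*(1/(2*Y)) = (-7 + Y)/(2*Y))
M(S, b) = -S² - b/9 (M(S, b) = -(S*S + ((½)*(-7 + 9)/9)*b) = -(S² + ((½)*(⅑)*2)*b) = -(S² + b/9) = -S² - b/9)
(29886 + M(25, -124))/(-27420 + 15562) = (29886 + (-1*25² - ⅑*(-124)))/(-27420 + 15562) = (29886 + (-1*625 + 124/9))/(-11858) = (29886 + (-625 + 124/9))*(-1/11858) = (29886 - 5501/9)*(-1/11858) = (263473/9)*(-1/11858) = -5377/2178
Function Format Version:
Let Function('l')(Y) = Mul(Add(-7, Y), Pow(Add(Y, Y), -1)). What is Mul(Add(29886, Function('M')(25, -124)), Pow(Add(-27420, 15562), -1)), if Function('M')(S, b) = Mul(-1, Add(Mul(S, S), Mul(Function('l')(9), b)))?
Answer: Rational(-5377, 2178) ≈ -2.4688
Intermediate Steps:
Function('l')(Y) = Mul(Rational(1, 2), Pow(Y, -1), Add(-7, Y)) (Function('l')(Y) = Mul(Add(-7, Y), Pow(Mul(2, Y), -1)) = Mul(Add(-7, Y), Mul(Rational(1, 2), Pow(Y, -1))) = Mul(Rational(1, 2), Pow(Y, -1), Add(-7, Y)))
Function('M')(S, b) = Add(Mul(-1, Pow(S, 2)), Mul(Rational(-1, 9), b)) (Function('M')(S, b) = Mul(-1, Add(Mul(S, S), Mul(Mul(Rational(1, 2), Pow(9, -1), Add(-7, 9)), b))) = Mul(-1, Add(Pow(S, 2), Mul(Mul(Rational(1, 2), Rational(1, 9), 2), b))) = Mul(-1, Add(Pow(S, 2), Mul(Rational(1, 9), b))) = Add(Mul(-1, Pow(S, 2)), Mul(Rational(-1, 9), b)))
Mul(Add(29886, Function('M')(25, -124)), Pow(Add(-27420, 15562), -1)) = Mul(Add(29886, Add(Mul(-1, Pow(25, 2)), Mul(Rational(-1, 9), -124))), Pow(Add(-27420, 15562), -1)) = Mul(Add(29886, Add(Mul(-1, 625), Rational(124, 9))), Pow(-11858, -1)) = Mul(Add(29886, Add(-625, Rational(124, 9))), Rational(-1, 11858)) = Mul(Add(29886, Rational(-5501, 9)), Rational(-1, 11858)) = Mul(Rational(263473, 9), Rational(-1, 11858)) = Rational(-5377, 2178)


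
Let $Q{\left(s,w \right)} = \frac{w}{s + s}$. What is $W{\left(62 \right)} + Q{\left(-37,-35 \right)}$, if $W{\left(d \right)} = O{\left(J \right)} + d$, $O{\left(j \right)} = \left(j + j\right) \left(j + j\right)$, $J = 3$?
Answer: $\frac{7287}{74} \approx 98.473$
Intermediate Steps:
$O{\left(j \right)} = 4 j^{2}$ ($O{\left(j \right)} = 2 j 2 j = 4 j^{2}$)
$W{\left(d \right)} = 36 + d$ ($W{\left(d \right)} = 4 \cdot 3^{2} + d = 4 \cdot 9 + d = 36 + d$)
$Q{\left(s,w \right)} = \frac{w}{2 s}$
$W{\left(62 \right)} + Q{\left(-37,-35 \right)} = \left(36 + 62\right) + \frac{1}{2} \left(-35\right) \frac{1}{-37} = 98 + \frac{1}{2} \left(-35\right) \left(- \frac{1}{37}\right) = 98 + \frac{35}{74} = \frac{7287}{74}$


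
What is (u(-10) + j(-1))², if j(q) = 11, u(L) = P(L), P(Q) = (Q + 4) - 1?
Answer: 16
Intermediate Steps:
P(Q) = 3 + Q (P(Q) = (4 + Q) - 1 = 3 + Q)
u(L) = 3 + L
(u(-10) + j(-1))² = ((3 - 10) + 11)² = (-7 + 11)² = 4² = 16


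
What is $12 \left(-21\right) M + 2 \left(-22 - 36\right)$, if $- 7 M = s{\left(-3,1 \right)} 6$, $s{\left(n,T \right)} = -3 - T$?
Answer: $-980$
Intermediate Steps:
$M = \frac{24}{7}$ ($M = - \frac{\left(-3 - 1\right) 6}{7} = - \frac{\left(-4\right) 6}{7} = \left(- \frac{1}{7}\right) \left(-24\right) = \frac{24}{7} \approx 3.4286$)
$12 \left(-21\right) M + 2 \left(-22 - 36\right) = 12 \left(-21\right) \frac{24}{7} + 2 \left(-22 - 36\right) = \left(-252\right) \frac{24}{7} + 2 \left(-58\right) = -864 - 116 = -980$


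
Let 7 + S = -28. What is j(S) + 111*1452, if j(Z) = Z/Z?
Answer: 161173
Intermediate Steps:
S = -35 (S = -7 - 28 = -35)
j(Z) = 1
j(S) + 111*1452 = 1 + 111*1452 = 1 + 161172 = 161173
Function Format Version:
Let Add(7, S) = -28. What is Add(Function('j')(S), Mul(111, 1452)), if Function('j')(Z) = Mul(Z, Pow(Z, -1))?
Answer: 161173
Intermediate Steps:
S = -35 (S = Add(-7, -28) = -35)
Function('j')(Z) = 1
Add(Function('j')(S), Mul(111, 1452)) = Add(1, Mul(111, 1452)) = Add(1, 161172) = 161173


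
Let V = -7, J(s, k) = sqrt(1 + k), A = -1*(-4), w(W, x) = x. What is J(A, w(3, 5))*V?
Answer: -7*sqrt(6) ≈ -17.146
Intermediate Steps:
A = 4
J(A, w(3, 5))*V = sqrt(1 + 5)*(-7) = sqrt(6)*(-7) = -7*sqrt(6)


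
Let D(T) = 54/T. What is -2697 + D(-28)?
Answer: -37785/14 ≈ -2698.9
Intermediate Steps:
-2697 + D(-28) = -2697 + 54/(-28) = -2697 + 54*(-1/28) = -2697 - 27/14 = -37785/14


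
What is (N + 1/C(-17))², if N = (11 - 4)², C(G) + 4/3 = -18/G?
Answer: 403225/196 ≈ 2057.3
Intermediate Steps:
C(G) = -4/3 - 18/G
N = 49 (N = 7² = 49)
(N + 1/C(-17))² = (49 + 1/(-4/3 - 18/(-17)))² = (49 + 1/(-4/3 - 18*(-1/17)))² = (49 + 1/(-4/3 + 18/17))² = (49 + 1/(-14/51))² = (49 - 51/14)² = (635/14)² = 403225/196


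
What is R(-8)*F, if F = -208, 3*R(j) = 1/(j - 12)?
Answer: 52/15 ≈ 3.4667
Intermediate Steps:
R(j) = 1/(3*(-12 + j)) (R(j) = 1/(3*(j - 12)) = 1/(3*(-12 + j)))
R(-8)*F = (1/(3*(-12 - 8)))*(-208) = ((⅓)/(-20))*(-208) = ((⅓)*(-1/20))*(-208) = -1/60*(-208) = 52/15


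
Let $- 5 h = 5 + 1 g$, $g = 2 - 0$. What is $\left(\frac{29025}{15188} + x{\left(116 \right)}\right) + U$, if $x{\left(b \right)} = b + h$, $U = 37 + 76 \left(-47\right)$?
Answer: $- \frac{259600051}{75940} \approx -3418.5$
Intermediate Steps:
$g = 2$ ($g = 2 + 0 = 2$)
$U = -3535$ ($U = 37 - 3572 = -3535$)
$h = - \frac{7}{5}$ ($h = - \frac{5 + 1 \cdot 2}{5} = - \frac{5 + 2}{5} = \left(- \frac{1}{5}\right) 7 = - \frac{7}{5} \approx -1.4$)
$x{\left(b \right)} = - \frac{7}{5} + b$ ($x{\left(b \right)} = b - \frac{7}{5} = - \frac{7}{5} + b$)
$\left(\frac{29025}{15188} + x{\left(116 \right)}\right) + U = \left(\frac{29025}{15188} + \left(- \frac{7}{5} + 116\right)\right) - 3535 = \left(29025 \cdot \frac{1}{15188} + \frac{573}{5}\right) - 3535 = \left(\frac{29025}{15188} + \frac{573}{5}\right) - 3535 = \frac{8847849}{75940} - 3535 = - \frac{259600051}{75940}$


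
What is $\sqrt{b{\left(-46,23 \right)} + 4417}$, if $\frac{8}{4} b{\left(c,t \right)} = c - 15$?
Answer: $\frac{\sqrt{17546}}{2} \approx 66.231$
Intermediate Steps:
$b{\left(c,t \right)} = - \frac{15}{2} + \frac{c}{2}$ ($b{\left(c,t \right)} = \frac{c - 15}{2} = \frac{-15 + c}{2} = - \frac{15}{2} + \frac{c}{2}$)
$\sqrt{b{\left(-46,23 \right)} + 4417} = \sqrt{\left(- \frac{15}{2} + \frac{1}{2} \left(-46\right)\right) + 4417} = \sqrt{\left(- \frac{15}{2} - 23\right) + 4417} = \sqrt{- \frac{61}{2} + 4417} = \sqrt{\frac{8773}{2}} = \frac{\sqrt{17546}}{2}$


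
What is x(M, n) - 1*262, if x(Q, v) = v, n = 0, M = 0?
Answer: -262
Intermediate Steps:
x(M, n) - 1*262 = 0 - 1*262 = 0 - 262 = -262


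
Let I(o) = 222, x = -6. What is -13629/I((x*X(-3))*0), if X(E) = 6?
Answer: -4543/74 ≈ -61.392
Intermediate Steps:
-13629/I((x*X(-3))*0) = -13629/222 = -13629*1/222 = -4543/74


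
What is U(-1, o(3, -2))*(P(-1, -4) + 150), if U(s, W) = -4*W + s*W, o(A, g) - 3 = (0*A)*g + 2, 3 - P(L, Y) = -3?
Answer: -3900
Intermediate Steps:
P(L, Y) = 6 (P(L, Y) = 3 - 1*(-3) = 3 + 3 = 6)
o(A, g) = 5 (o(A, g) = 3 + ((0*A)*g + 2) = 3 + (0*g + 2) = 3 + (0 + 2) = 3 + 2 = 5)
U(s, W) = -4*W + W*s
U(-1, o(3, -2))*(P(-1, -4) + 150) = (5*(-4 - 1))*(6 + 150) = (5*(-5))*156 = -25*156 = -3900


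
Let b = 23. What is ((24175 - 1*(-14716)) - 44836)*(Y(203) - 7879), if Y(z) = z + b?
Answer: 45497085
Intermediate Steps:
Y(z) = 23 + z (Y(z) = z + 23 = 23 + z)
((24175 - 1*(-14716)) - 44836)*(Y(203) - 7879) = ((24175 - 1*(-14716)) - 44836)*((23 + 203) - 7879) = ((24175 + 14716) - 44836)*(226 - 7879) = (38891 - 44836)*(-7653) = -5945*(-7653) = 45497085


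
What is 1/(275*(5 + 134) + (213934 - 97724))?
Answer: 1/154435 ≈ 6.4752e-6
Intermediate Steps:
1/(275*(5 + 134) + (213934 - 97724)) = 1/(275*139 + 116210) = 1/(38225 + 116210) = 1/154435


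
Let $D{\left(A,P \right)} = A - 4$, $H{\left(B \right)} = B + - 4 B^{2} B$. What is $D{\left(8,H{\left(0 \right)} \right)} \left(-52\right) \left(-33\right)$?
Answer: $6864$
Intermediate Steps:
$H{\left(B \right)} = B - 4 B^{3}$
$D{\left(A,P \right)} = -4 + A$
$D{\left(8,H{\left(0 \right)} \right)} \left(-52\right) \left(-33\right) = \left(-4 + 8\right) \left(-52\right) \left(-33\right) = 4 \left(-52\right) \left(-33\right) = \left(-208\right) \left(-33\right) = 6864$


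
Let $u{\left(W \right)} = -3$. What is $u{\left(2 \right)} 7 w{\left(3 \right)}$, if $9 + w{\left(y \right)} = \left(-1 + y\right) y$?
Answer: $63$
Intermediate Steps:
$w{\left(y \right)} = -9 + y \left(-1 + y\right)$ ($w{\left(y \right)} = -9 + \left(-1 + y\right) y = -9 + y \left(-1 + y\right)$)
$u{\left(2 \right)} 7 w{\left(3 \right)} = \left(-3\right) 7 \left(-9 + 3^{2} - 3\right) = - 21 \left(-9 + 9 - 3\right) = \left(-21\right) \left(-3\right) = 63$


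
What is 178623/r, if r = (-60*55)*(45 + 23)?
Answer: -59541/74800 ≈ -0.79600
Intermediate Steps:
r = -224400 (r = -3300*68 = -224400)
178623/r = 178623/(-224400) = 178623*(-1/224400) = -59541/74800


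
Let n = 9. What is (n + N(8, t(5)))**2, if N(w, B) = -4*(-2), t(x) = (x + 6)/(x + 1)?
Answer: 289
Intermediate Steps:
t(x) = (6 + x)/(1 + x)
N(w, B) = 8
(n + N(8, t(5)))**2 = (9 + 8)**2 = 17**2 = 289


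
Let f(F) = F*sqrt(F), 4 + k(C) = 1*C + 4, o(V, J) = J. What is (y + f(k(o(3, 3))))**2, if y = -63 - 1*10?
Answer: 5356 - 438*sqrt(3) ≈ 4597.4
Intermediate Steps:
k(C) = C (k(C) = -4 + (1*C + 4) = -4 + (C + 4) = -4 + (4 + C) = C)
f(F) = F**(3/2)
y = -73 (y = -63 - 10 = -73)
(y + f(k(o(3, 3))))**2 = (-73 + 3**(3/2))**2 = (-73 + 3*sqrt(3))**2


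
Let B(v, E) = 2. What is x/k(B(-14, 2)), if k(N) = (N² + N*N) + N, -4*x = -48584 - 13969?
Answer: 62553/40 ≈ 1563.8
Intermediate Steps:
x = 62553/4 (x = -(-48584 - 13969)/4 = -¼*(-62553) = 62553/4 ≈ 15638.)
k(N) = N + 2*N² (k(N) = (N² + N²) + N = 2*N² + N = N + 2*N²)
x/k(B(-14, 2)) = 62553/(4*((2*(1 + 2*2)))) = 62553/(4*((2*(1 + 4)))) = 62553/(4*((2*5))) = (62553/4)/10 = (62553/4)*(⅒) = 62553/40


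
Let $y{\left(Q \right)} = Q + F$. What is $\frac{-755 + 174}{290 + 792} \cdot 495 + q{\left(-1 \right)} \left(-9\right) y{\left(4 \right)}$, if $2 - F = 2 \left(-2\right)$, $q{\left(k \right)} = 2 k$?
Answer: $- \frac{92835}{1082} \approx -85.799$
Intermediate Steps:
$F = 6$ ($F = 2 - 2 \left(-2\right) = 2 - -4 = 2 + 4 = 6$)
$y{\left(Q \right)} = 6 + Q$ ($y{\left(Q \right)} = Q + 6 = 6 + Q$)
$\frac{-755 + 174}{290 + 792} \cdot 495 + q{\left(-1 \right)} \left(-9\right) y{\left(4 \right)} = \frac{-755 + 174}{290 + 792} \cdot 495 + 2 \left(-1\right) \left(-9\right) \left(6 + 4\right) = - \frac{581}{1082} \cdot 495 + \left(-2\right) \left(-9\right) 10 = \left(-581\right) \frac{1}{1082} \cdot 495 + 18 \cdot 10 = \left(- \frac{581}{1082}\right) 495 + 180 = - \frac{287595}{1082} + 180 = - \frac{92835}{1082}$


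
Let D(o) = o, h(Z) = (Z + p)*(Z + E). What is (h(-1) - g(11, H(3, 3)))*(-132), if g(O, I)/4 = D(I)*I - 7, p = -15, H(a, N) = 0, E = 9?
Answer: 13200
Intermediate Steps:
h(Z) = (-15 + Z)*(9 + Z) (h(Z) = (Z - 15)*(Z + 9) = (-15 + Z)*(9 + Z))
g(O, I) = -28 + 4*I**2 (g(O, I) = 4*(I*I - 7) = 4*(I**2 - 7) = 4*(-7 + I**2) = -28 + 4*I**2)
(h(-1) - g(11, H(3, 3)))*(-132) = ((-135 + (-1)**2 - 6*(-1)) - (-28 + 4*0**2))*(-132) = ((-135 + 1 + 6) - (-28 + 4*0))*(-132) = (-128 - (-28 + 0))*(-132) = (-128 - 1*(-28))*(-132) = (-128 + 28)*(-132) = -100*(-132) = 13200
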